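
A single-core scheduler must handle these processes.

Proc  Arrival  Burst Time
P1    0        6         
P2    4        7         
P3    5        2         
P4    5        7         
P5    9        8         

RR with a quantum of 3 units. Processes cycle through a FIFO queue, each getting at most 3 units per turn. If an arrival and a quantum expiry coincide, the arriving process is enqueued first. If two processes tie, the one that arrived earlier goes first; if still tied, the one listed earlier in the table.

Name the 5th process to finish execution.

Schedule: | P1 0-6 | P2 6-9 | P3 9-11 | P4 11-14 | P5 14-17 | P2 17-20 | P4 20-23 | P5 23-26 | P2 26-27 | P4 27-28 | P5 28-30 |
Completion: P1=6  P2=27  P3=11  P4=28  P5=30
Finish order: P1 → P3 → P2 → P4 → P5

P5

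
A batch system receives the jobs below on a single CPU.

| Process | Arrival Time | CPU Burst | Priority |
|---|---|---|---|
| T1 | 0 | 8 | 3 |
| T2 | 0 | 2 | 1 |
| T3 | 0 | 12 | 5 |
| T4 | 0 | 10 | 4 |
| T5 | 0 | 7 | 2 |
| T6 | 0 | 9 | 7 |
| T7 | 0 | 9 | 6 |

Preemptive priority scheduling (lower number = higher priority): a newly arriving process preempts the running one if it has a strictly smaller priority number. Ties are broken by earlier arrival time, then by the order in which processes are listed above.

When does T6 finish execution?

57

Timeline: | T2 0-2 | T5 2-9 | T1 9-17 | T4 17-27 | T3 27-39 | T7 39-48 | T6 48-57 |
Completion: T1=17  T2=2  T3=39  T4=27  T5=9  T6=57  T7=48
Turnaround (C−A): T1=17  T2=2  T3=39  T4=27  T5=9  T6=57  T7=48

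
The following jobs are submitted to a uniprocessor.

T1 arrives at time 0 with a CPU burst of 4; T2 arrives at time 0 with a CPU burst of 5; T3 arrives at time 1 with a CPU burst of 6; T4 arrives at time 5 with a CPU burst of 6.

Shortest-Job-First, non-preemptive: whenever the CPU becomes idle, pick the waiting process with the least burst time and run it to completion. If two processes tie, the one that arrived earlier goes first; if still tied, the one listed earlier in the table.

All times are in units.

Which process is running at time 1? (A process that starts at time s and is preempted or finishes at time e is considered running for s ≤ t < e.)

Schedule: | T1 0-4 | T2 4-9 | T3 9-15 | T4 15-21 |
Completion: T1=4  T2=9  T3=15  T4=21

T1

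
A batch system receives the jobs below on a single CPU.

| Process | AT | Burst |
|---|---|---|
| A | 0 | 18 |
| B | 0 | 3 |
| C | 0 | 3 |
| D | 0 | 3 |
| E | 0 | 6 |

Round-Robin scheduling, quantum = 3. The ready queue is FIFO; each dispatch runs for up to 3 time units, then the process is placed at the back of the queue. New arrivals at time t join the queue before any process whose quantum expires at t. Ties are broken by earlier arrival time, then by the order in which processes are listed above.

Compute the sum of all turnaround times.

Gantt: | A 0-3 | B 3-6 | C 6-9 | D 9-12 | E 12-15 | A 15-18 | E 18-21 | A 21-33 |
Completion: A=33  B=6  C=9  D=12  E=21
Turnaround (C−A): A=33  B=6  C=9  D=12  E=21
Turnaround = completion − arrival: A=33, B=6, C=9, D=12, E=21
Total turnaround = 33 + 6 + 9 + 12 + 21 = 81

81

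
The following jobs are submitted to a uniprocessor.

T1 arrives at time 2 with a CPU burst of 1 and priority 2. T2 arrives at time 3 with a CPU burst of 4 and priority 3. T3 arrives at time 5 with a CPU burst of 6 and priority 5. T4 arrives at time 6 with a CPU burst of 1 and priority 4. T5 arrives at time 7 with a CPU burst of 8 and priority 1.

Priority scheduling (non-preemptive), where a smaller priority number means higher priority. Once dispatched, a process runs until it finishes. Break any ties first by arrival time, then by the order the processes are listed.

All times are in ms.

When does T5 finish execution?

15

Gantt: | idle 0-2 | T1 2-3 | T2 3-7 | T5 7-15 | T4 15-16 | T3 16-22 |
Completion: T1=3  T2=7  T3=22  T4=16  T5=15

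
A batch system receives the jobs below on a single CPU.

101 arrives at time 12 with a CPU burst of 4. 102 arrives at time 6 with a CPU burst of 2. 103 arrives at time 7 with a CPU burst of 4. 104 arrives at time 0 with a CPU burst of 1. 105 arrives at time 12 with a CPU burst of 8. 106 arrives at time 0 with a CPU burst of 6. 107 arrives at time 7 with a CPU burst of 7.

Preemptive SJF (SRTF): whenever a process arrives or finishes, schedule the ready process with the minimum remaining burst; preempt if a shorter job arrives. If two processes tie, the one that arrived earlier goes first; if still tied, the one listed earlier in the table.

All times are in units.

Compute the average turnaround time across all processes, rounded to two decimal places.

Timeline: | 104 0-1 | 106 1-7 | 102 7-9 | 103 9-13 | 101 13-17 | 107 17-24 | 105 24-32 |
Completion: 101=17  102=9  103=13  104=1  105=32  106=7  107=24
Turnaround times: 101=5, 102=3, 103=6, 104=1, 105=20, 106=7, 107=17
Average turnaround = (5+3+6+1+20+7+17) / 7 = 59/7 = 8.43

8.43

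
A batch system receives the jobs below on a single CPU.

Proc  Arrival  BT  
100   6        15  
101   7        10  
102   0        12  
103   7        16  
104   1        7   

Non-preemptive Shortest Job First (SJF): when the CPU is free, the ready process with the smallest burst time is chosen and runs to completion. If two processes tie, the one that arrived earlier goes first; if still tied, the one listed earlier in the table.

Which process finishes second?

Schedule: | 102 0-12 | 104 12-19 | 101 19-29 | 100 29-44 | 103 44-60 |
Completion: 100=44  101=29  102=12  103=60  104=19
Turnaround (C−A): 100=38  101=22  102=12  103=53  104=18
Finish order: 102 → 104 → 101 → 100 → 103

104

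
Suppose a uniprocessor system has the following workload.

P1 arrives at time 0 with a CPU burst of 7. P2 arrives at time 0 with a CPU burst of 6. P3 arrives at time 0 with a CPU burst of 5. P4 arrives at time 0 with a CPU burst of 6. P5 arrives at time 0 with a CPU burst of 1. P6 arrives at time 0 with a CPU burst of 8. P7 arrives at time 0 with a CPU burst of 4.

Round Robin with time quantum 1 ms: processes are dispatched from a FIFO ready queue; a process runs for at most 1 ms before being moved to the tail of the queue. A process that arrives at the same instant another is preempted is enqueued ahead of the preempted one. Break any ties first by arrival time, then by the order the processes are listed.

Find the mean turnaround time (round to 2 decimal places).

27.86

Gantt: | P1 0-1 | P2 1-2 | P3 2-3 | P4 3-4 | P5 4-5 | P6 5-6 | P7 6-7 | P1 7-8 | P2 8-9 | P3 9-10 | P4 10-11 | P6 11-12 | P7 12-13 | P1 13-14 | P2 14-15 | P3 15-16 | P4 16-17 | P6 17-18 | P7 18-19 | P1 19-20 | P2 20-21 | P3 21-22 | P4 22-23 | P6 23-24 | P7 24-25 | P1 25-26 | P2 26-27 | P3 27-28 | P4 28-29 | P6 29-30 | P1 30-31 | P2 31-32 | P4 32-33 | P6 33-34 | P1 34-35 | P6 35-37 |
Completion: P1=35  P2=32  P3=28  P4=33  P5=5  P6=37  P7=25
Turnaround (C−A): P1=35  P2=32  P3=28  P4=33  P5=5  P6=37  P7=25
Turnaround times: P1=35, P2=32, P3=28, P4=33, P5=5, P6=37, P7=25
Average turnaround = (35+32+28+33+5+37+25) / 7 = 195/7 = 27.86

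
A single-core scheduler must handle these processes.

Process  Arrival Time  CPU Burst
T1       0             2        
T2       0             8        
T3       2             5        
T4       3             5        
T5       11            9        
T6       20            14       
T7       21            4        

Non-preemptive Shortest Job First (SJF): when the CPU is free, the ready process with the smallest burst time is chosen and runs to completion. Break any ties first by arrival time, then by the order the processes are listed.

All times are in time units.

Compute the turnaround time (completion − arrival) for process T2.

20

Timeline: | T1 0-2 | T3 2-7 | T4 7-12 | T2 12-20 | T5 20-29 | T7 29-33 | T6 33-47 |
Completion: T1=2  T2=20  T3=7  T4=12  T5=29  T6=47  T7=33
Turnaround(T2) = completion − arrival = 20 − 0 = 20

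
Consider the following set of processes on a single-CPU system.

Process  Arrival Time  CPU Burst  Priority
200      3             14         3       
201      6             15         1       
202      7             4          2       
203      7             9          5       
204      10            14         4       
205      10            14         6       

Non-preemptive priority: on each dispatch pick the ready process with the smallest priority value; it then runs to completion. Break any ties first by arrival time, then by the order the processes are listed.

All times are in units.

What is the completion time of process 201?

32

Schedule: | idle 0-3 | 200 3-17 | 201 17-32 | 202 32-36 | 204 36-50 | 203 50-59 | 205 59-73 |
Completion: 200=17  201=32  202=36  203=59  204=50  205=73
Turnaround (C−A): 200=14  201=26  202=29  203=52  204=40  205=63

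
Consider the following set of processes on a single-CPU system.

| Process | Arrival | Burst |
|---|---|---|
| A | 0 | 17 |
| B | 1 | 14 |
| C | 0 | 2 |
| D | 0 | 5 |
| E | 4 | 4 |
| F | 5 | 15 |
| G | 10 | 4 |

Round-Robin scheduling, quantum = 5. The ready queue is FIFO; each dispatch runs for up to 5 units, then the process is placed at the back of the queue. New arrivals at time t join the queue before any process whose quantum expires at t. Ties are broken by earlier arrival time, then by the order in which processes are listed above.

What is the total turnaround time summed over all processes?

229

Schedule: | A 0-5 | C 5-7 | D 7-12 | B 12-17 | E 17-21 | F 21-26 | A 26-31 | G 31-35 | B 35-40 | F 40-45 | A 45-50 | B 50-54 | F 54-59 | A 59-61 |
Completion: A=61  B=54  C=7  D=12  E=21  F=59  G=35
Turnaround (C−A): A=61  B=53  C=7  D=12  E=17  F=54  G=25
Turnaround = completion − arrival: A=61, B=53, C=7, D=12, E=17, F=54, G=25
Total turnaround = 61 + 53 + 7 + 12 + 17 + 54 + 25 = 229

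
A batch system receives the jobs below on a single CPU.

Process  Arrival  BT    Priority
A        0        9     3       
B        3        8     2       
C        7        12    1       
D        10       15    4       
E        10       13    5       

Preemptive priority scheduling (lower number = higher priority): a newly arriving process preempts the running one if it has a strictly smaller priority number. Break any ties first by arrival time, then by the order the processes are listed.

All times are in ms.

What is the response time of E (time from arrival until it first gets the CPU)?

Gantt: | A 0-3 | B 3-7 | C 7-19 | B 19-23 | A 23-29 | D 29-44 | E 44-57 |
Completion: A=29  B=23  C=19  D=44  E=57
Response(E) = first start − arrival = 44 − 10 = 34

34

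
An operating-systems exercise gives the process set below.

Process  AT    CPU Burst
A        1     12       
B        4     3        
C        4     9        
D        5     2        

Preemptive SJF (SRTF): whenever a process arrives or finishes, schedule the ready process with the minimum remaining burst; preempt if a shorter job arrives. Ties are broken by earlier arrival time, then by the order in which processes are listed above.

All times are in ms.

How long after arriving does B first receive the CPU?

0

Gantt: | idle 0-1 | A 1-4 | B 4-7 | D 7-9 | A 9-18 | C 18-27 |
Completion: A=18  B=7  C=27  D=9
Turnaround (C−A): A=17  B=3  C=23  D=4
Response(B) = first start − arrival = 4 − 4 = 0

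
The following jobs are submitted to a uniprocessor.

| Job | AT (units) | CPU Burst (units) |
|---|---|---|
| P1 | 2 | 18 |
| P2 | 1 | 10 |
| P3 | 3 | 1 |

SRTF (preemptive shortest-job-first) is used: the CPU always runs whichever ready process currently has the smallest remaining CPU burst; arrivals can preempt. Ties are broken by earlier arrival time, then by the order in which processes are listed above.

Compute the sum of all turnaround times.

Timeline: | idle 0-1 | P2 1-3 | P3 3-4 | P2 4-12 | P1 12-30 |
Completion: P1=30  P2=12  P3=4
Turnaround = completion − arrival: P1=28, P2=11, P3=1
Total turnaround = 28 + 11 + 1 = 40

40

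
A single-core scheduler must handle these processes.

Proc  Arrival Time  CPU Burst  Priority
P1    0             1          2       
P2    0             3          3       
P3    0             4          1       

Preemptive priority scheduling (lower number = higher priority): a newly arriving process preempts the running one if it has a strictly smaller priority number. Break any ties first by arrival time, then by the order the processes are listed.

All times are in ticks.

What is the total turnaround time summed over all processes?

17

Schedule: | P3 0-4 | P1 4-5 | P2 5-8 |
Completion: P1=5  P2=8  P3=4
Turnaround = completion − arrival: P1=5, P2=8, P3=4
Total turnaround = 5 + 8 + 4 = 17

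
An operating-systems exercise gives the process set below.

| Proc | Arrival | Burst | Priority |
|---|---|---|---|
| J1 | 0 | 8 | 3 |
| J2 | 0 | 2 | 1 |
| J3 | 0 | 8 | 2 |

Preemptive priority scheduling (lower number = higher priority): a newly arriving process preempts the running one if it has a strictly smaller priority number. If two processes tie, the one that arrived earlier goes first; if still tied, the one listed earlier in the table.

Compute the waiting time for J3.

2

Gantt: | J2 0-2 | J3 2-10 | J1 10-18 |
Completion: J1=18  J2=2  J3=10
Waiting(J3) = turnaround − burst = 10 − 8 = 2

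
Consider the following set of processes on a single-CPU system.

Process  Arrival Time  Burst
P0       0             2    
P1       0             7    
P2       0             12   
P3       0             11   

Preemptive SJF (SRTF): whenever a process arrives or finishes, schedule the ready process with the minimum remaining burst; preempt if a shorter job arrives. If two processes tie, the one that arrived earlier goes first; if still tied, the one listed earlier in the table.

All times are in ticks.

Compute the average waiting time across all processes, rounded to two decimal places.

7.75

Timeline: | P0 0-2 | P1 2-9 | P3 9-20 | P2 20-32 |
Completion: P0=2  P1=9  P2=32  P3=20
Waiting times: P0=0, P1=2, P2=20, P3=9
Average waiting = (0+2+20+9) / 4 = 31/4 = 7.75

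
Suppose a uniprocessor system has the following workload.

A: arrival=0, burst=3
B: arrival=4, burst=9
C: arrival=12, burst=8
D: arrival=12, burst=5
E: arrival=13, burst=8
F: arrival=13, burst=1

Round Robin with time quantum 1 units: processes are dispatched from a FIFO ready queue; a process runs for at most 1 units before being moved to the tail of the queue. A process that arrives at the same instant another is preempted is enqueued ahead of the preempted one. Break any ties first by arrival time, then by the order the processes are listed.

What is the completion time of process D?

28

Timeline: | A 0-3 | idle 3-4 | B 4-12 | C 12-13 | D 13-14 | B 14-15 | E 15-16 | F 16-17 | C 17-18 | D 18-19 | E 19-20 | C 20-21 | D 21-22 | E 22-23 | C 23-24 | D 24-25 | E 25-26 | C 26-27 | D 27-28 | E 28-29 | C 29-30 | E 30-31 | C 31-32 | E 32-33 | C 33-34 | E 34-35 |
Completion: A=3  B=15  C=34  D=28  E=35  F=17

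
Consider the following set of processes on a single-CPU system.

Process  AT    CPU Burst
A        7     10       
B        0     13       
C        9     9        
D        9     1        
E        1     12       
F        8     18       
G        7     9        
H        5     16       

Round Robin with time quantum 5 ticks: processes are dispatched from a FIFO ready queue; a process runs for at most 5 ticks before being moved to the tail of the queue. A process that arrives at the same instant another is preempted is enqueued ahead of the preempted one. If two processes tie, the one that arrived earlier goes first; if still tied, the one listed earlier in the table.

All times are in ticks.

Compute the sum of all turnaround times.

Schedule: | B 0-5 | E 5-10 | H 10-15 | B 15-20 | A 20-25 | G 25-30 | F 30-35 | C 35-40 | D 40-41 | E 41-46 | H 46-51 | B 51-54 | A 54-59 | G 59-63 | F 63-68 | C 68-72 | E 72-74 | H 74-79 | F 79-84 | H 84-85 | F 85-88 |
Completion: A=59  B=54  C=72  D=41  E=74  F=88  G=63  H=85
Turnaround (C−A): A=52  B=54  C=63  D=32  E=73  F=80  G=56  H=80
Turnaround = completion − arrival: A=52, B=54, C=63, D=32, E=73, F=80, G=56, H=80
Total turnaround = 52 + 54 + 63 + 32 + 73 + 80 + 56 + 80 = 490

490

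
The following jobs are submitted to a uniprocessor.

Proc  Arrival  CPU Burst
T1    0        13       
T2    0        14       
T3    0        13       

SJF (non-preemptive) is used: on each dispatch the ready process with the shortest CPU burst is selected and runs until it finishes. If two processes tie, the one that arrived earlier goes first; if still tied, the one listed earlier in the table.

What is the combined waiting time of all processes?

39

Gantt: | T1 0-13 | T3 13-26 | T2 26-40 |
Completion: T1=13  T2=40  T3=26
Turnaround (C−A): T1=13  T2=40  T3=26
Waiting = turnaround − burst: T1=0, T2=26, T3=13
Total waiting = 0 + 26 + 13 = 39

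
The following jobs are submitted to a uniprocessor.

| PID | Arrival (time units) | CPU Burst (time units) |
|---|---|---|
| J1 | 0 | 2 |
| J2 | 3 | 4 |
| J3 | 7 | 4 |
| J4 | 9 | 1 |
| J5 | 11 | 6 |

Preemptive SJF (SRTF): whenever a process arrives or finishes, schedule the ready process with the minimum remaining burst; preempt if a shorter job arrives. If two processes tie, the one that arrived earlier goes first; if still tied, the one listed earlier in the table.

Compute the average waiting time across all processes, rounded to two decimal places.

0.40

Schedule: | J1 0-2 | idle 2-3 | J2 3-7 | J3 7-9 | J4 9-10 | J3 10-12 | J5 12-18 |
Completion: J1=2  J2=7  J3=12  J4=10  J5=18
Waiting times: J1=0, J2=0, J3=1, J4=0, J5=1
Average waiting = (0+0+1+0+1) / 5 = 2/5 = 0.40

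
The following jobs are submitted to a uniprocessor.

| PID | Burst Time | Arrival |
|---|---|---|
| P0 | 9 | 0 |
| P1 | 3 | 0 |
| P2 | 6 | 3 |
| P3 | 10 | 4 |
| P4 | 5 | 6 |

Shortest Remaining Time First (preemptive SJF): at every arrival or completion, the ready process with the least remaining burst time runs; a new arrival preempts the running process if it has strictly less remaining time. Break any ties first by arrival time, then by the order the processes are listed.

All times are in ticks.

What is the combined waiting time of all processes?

Timeline: | P1 0-3 | P2 3-9 | P4 9-14 | P0 14-23 | P3 23-33 |
Completion: P0=23  P1=3  P2=9  P3=33  P4=14
Turnaround (C−A): P0=23  P1=3  P2=6  P3=29  P4=8
Waiting = turnaround − burst: P0=14, P1=0, P2=0, P3=19, P4=3
Total waiting = 14 + 0 + 0 + 19 + 3 = 36

36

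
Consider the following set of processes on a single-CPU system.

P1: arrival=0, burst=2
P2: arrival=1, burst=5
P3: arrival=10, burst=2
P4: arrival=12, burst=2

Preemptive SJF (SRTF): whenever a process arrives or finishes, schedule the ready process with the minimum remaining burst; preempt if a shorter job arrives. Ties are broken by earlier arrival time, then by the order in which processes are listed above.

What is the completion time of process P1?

2

Gantt: | P1 0-2 | P2 2-7 | idle 7-10 | P3 10-12 | P4 12-14 |
Completion: P1=2  P2=7  P3=12  P4=14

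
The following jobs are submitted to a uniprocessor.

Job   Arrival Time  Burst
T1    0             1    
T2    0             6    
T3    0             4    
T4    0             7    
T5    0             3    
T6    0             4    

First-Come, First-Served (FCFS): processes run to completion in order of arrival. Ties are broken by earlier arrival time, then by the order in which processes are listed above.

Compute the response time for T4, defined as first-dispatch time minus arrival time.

11

Timeline: | T1 0-1 | T2 1-7 | T3 7-11 | T4 11-18 | T5 18-21 | T6 21-25 |
Completion: T1=1  T2=7  T3=11  T4=18  T5=21  T6=25
Response(T4) = first start − arrival = 11 − 0 = 11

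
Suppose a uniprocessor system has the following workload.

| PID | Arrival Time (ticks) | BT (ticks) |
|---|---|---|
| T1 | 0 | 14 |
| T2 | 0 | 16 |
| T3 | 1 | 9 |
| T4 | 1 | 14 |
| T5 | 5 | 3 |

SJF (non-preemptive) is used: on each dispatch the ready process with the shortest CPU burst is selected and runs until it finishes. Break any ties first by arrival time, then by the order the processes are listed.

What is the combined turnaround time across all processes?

Schedule: | T1 0-14 | T5 14-17 | T3 17-26 | T4 26-40 | T2 40-56 |
Completion: T1=14  T2=56  T3=26  T4=40  T5=17
Turnaround = completion − arrival: T1=14, T2=56, T3=25, T4=39, T5=12
Total turnaround = 14 + 56 + 25 + 39 + 12 = 146

146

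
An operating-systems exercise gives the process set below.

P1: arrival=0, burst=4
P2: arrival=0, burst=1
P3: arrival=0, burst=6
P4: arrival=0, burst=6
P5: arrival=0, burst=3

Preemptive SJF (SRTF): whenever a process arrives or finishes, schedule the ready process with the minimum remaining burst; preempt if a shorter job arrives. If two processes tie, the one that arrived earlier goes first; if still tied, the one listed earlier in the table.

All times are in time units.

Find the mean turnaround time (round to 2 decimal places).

Gantt: | P2 0-1 | P5 1-4 | P1 4-8 | P3 8-14 | P4 14-20 |
Completion: P1=8  P2=1  P3=14  P4=20  P5=4
Turnaround times: P1=8, P2=1, P3=14, P4=20, P5=4
Average turnaround = (8+1+14+20+4) / 5 = 47/5 = 9.40

9.40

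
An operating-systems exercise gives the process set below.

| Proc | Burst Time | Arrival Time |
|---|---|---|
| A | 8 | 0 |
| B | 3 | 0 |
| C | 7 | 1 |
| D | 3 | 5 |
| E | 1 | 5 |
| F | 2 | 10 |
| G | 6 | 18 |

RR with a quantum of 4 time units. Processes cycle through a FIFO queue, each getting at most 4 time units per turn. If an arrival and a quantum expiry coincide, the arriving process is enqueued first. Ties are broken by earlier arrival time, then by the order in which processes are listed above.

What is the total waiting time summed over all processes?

65

Timeline: | A 0-4 | B 4-7 | C 7-11 | A 11-15 | D 15-18 | E 18-19 | F 19-21 | C 21-24 | G 24-30 |
Completion: A=15  B=7  C=24  D=18  E=19  F=21  G=30
Turnaround (C−A): A=15  B=7  C=23  D=13  E=14  F=11  G=12
Waiting = turnaround − burst: A=7, B=4, C=16, D=10, E=13, F=9, G=6
Total waiting = 7 + 4 + 16 + 10 + 13 + 9 + 6 = 65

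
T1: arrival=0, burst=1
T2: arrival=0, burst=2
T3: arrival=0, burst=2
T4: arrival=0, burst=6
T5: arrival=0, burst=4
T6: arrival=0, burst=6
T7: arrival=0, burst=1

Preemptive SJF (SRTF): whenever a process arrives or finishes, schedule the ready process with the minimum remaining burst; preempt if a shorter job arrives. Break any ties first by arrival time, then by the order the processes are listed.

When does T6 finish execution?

Gantt: | T1 0-1 | T7 1-2 | T2 2-4 | T3 4-6 | T5 6-10 | T4 10-16 | T6 16-22 |
Completion: T1=1  T2=4  T3=6  T4=16  T5=10  T6=22  T7=2

22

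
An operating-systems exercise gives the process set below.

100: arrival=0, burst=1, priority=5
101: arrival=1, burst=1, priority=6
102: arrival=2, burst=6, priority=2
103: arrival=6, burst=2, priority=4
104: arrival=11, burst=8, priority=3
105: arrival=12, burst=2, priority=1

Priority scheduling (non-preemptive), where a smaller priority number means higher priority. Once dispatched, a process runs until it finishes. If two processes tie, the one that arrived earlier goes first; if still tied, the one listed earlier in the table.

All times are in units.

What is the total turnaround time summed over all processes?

Timeline: | 100 0-1 | 101 1-2 | 102 2-8 | 103 8-10 | idle 10-11 | 104 11-19 | 105 19-21 |
Completion: 100=1  101=2  102=8  103=10  104=19  105=21
Turnaround (C−A): 100=1  101=1  102=6  103=4  104=8  105=9
Turnaround = completion − arrival: 100=1, 101=1, 102=6, 103=4, 104=8, 105=9
Total turnaround = 1 + 1 + 6 + 4 + 8 + 9 = 29

29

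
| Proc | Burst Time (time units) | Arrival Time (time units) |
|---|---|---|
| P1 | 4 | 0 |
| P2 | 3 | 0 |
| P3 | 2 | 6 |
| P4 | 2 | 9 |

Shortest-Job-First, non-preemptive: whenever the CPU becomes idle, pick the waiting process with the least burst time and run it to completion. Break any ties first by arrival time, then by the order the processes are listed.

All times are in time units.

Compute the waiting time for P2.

Schedule: | P2 0-3 | P1 3-7 | P3 7-9 | P4 9-11 |
Completion: P1=7  P2=3  P3=9  P4=11
Turnaround (C−A): P1=7  P2=3  P3=3  P4=2
Waiting(P2) = turnaround − burst = 3 − 3 = 0

0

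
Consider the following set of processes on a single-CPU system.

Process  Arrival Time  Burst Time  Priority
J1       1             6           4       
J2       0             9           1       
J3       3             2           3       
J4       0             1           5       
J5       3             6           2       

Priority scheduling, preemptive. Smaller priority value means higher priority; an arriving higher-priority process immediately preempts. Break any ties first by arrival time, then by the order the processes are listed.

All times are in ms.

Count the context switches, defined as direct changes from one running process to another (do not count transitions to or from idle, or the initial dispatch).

Timeline: | J2 0-9 | J5 9-15 | J3 15-17 | J1 17-23 | J4 23-24 |
Completion: J1=23  J2=9  J3=17  J4=24  J5=15
Turnaround (C−A): J1=22  J2=9  J3=14  J4=24  J5=12

4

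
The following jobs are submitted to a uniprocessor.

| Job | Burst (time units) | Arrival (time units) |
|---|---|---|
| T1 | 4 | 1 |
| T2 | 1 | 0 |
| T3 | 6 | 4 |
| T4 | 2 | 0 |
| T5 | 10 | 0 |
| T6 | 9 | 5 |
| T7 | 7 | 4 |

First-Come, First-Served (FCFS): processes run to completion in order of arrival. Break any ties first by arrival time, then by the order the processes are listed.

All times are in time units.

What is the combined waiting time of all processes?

73

Timeline: | T2 0-1 | T4 1-3 | T5 3-13 | T1 13-17 | T3 17-23 | T7 23-30 | T6 30-39 |
Completion: T1=17  T2=1  T3=23  T4=3  T5=13  T6=39  T7=30
Turnaround (C−A): T1=16  T2=1  T3=19  T4=3  T5=13  T6=34  T7=26
Waiting = turnaround − burst: T1=12, T2=0, T3=13, T4=1, T5=3, T6=25, T7=19
Total waiting = 12 + 0 + 13 + 1 + 3 + 25 + 19 = 73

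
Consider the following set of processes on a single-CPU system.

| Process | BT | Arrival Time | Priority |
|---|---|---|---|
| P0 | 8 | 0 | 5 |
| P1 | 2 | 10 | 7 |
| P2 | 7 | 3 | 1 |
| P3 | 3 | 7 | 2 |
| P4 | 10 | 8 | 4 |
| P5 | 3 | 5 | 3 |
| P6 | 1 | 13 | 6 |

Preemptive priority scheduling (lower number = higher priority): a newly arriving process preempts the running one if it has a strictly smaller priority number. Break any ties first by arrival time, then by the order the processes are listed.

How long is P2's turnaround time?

7

Timeline: | P0 0-3 | P2 3-10 | P3 10-13 | P5 13-16 | P4 16-26 | P0 26-31 | P6 31-32 | P1 32-34 |
Completion: P0=31  P1=34  P2=10  P3=13  P4=26  P5=16  P6=32
Turnaround (C−A): P0=31  P1=24  P2=7  P3=6  P4=18  P5=11  P6=19
Turnaround(P2) = completion − arrival = 10 − 3 = 7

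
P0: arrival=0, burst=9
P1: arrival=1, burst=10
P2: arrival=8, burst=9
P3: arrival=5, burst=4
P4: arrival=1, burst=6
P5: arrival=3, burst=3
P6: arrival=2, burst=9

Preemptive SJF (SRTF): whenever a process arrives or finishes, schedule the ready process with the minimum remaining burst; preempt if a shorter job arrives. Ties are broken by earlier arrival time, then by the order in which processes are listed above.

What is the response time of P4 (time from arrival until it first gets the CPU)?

Schedule: | P0 0-1 | P4 1-3 | P5 3-6 | P4 6-10 | P3 10-14 | P0 14-22 | P6 22-31 | P2 31-40 | P1 40-50 |
Completion: P0=22  P1=50  P2=40  P3=14  P4=10  P5=6  P6=31
Turnaround (C−A): P0=22  P1=49  P2=32  P3=9  P4=9  P5=3  P6=29
Response(P4) = first start − arrival = 1 − 1 = 0

0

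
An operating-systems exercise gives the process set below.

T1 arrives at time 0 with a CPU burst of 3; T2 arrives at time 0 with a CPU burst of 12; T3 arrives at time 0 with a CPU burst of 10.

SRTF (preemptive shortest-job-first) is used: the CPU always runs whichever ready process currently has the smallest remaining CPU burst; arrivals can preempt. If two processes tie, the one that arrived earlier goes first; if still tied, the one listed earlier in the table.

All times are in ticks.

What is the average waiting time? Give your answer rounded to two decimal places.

5.33

Gantt: | T1 0-3 | T3 3-13 | T2 13-25 |
Completion: T1=3  T2=25  T3=13
Turnaround (C−A): T1=3  T2=25  T3=13
Waiting times: T1=0, T2=13, T3=3
Average waiting = (0+13+3) / 3 = 16/3 = 5.33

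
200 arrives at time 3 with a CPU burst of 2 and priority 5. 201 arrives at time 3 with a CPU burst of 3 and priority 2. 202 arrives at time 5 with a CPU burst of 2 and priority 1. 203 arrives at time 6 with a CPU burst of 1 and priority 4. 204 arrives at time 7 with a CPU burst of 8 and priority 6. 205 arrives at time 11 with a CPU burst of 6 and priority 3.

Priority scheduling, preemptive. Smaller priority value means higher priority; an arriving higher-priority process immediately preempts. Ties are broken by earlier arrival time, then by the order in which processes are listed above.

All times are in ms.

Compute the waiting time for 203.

Timeline: | idle 0-3 | 201 3-5 | 202 5-7 | 201 7-8 | 203 8-9 | 200 9-11 | 205 11-17 | 204 17-25 |
Completion: 200=11  201=8  202=7  203=9  204=25  205=17
Waiting(203) = turnaround − burst = 3 − 1 = 2

2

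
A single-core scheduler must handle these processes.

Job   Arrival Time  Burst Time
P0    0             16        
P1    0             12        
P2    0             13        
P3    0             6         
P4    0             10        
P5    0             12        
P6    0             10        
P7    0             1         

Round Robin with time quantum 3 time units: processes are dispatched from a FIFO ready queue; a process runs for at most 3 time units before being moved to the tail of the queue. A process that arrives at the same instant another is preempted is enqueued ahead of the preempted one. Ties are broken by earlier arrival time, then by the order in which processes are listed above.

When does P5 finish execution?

74

Timeline: | P0 0-3 | P1 3-6 | P2 6-9 | P3 9-12 | P4 12-15 | P5 15-18 | P6 18-21 | P7 21-22 | P0 22-25 | P1 25-28 | P2 28-31 | P3 31-34 | P4 34-37 | P5 37-40 | P6 40-43 | P0 43-46 | P1 46-49 | P2 49-52 | P4 52-55 | P5 55-58 | P6 58-61 | P0 61-64 | P1 64-67 | P2 67-70 | P4 70-71 | P5 71-74 | P6 74-75 | P0 75-78 | P2 78-79 | P0 79-80 |
Completion: P0=80  P1=67  P2=79  P3=34  P4=71  P5=74  P6=75  P7=22
Turnaround (C−A): P0=80  P1=67  P2=79  P3=34  P4=71  P5=74  P6=75  P7=22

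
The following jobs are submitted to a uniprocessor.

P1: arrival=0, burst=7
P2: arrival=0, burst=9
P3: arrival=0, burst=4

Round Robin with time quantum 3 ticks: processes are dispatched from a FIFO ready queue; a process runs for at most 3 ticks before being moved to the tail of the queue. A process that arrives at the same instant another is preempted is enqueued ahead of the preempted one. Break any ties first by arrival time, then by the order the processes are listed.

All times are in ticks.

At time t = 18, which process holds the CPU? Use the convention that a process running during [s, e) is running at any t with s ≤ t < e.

Gantt: | P1 0-3 | P2 3-6 | P3 6-9 | P1 9-12 | P2 12-15 | P3 15-16 | P1 16-17 | P2 17-20 |
Completion: P1=17  P2=20  P3=16
Turnaround (C−A): P1=17  P2=20  P3=16

P2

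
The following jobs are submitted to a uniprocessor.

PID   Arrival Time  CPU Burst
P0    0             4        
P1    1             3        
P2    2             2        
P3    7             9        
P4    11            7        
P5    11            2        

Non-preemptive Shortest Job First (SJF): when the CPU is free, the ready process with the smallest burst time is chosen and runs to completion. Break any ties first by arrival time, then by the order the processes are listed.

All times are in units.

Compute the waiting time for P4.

9

Timeline: | P0 0-4 | P2 4-6 | P1 6-9 | P3 9-18 | P5 18-20 | P4 20-27 |
Completion: P0=4  P1=9  P2=6  P3=18  P4=27  P5=20
Turnaround (C−A): P0=4  P1=8  P2=4  P3=11  P4=16  P5=9
Waiting(P4) = turnaround − burst = 16 − 7 = 9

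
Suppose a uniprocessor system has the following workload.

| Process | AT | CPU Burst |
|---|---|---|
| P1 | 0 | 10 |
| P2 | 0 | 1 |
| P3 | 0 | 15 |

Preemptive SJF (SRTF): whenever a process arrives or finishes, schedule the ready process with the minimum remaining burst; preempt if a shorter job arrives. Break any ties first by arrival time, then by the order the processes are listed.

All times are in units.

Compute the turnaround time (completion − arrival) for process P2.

Gantt: | P2 0-1 | P1 1-11 | P3 11-26 |
Completion: P1=11  P2=1  P3=26
Turnaround (C−A): P1=11  P2=1  P3=26
Turnaround(P2) = completion − arrival = 1 − 0 = 1

1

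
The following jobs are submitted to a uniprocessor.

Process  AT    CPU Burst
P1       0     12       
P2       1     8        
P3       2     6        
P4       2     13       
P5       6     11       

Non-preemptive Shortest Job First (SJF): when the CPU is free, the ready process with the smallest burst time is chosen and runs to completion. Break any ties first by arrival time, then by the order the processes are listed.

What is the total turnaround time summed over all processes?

132

Timeline: | P1 0-12 | P3 12-18 | P2 18-26 | P5 26-37 | P4 37-50 |
Completion: P1=12  P2=26  P3=18  P4=50  P5=37
Turnaround (C−A): P1=12  P2=25  P3=16  P4=48  P5=31
Turnaround = completion − arrival: P1=12, P2=25, P3=16, P4=48, P5=31
Total turnaround = 12 + 25 + 16 + 48 + 31 = 132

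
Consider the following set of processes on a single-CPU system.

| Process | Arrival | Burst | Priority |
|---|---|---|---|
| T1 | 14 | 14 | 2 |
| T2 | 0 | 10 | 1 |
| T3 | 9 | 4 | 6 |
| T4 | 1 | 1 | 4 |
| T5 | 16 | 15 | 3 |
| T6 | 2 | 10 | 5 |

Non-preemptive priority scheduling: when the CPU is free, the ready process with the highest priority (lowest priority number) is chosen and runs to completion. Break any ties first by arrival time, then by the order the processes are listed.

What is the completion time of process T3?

Timeline: | T2 0-10 | T4 10-11 | T6 11-21 | T1 21-35 | T5 35-50 | T3 50-54 |
Completion: T1=35  T2=10  T3=54  T4=11  T5=50  T6=21
Turnaround (C−A): T1=21  T2=10  T3=45  T4=10  T5=34  T6=19

54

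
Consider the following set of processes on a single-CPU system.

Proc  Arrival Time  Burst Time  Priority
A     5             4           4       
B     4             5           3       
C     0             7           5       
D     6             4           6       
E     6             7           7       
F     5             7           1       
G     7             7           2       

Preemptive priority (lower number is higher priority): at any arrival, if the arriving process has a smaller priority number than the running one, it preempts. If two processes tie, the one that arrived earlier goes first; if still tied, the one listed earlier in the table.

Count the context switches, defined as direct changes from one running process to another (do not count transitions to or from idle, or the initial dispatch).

8

Timeline: | C 0-4 | B 4-5 | F 5-12 | G 12-19 | B 19-23 | A 23-27 | C 27-30 | D 30-34 | E 34-41 |
Completion: A=27  B=23  C=30  D=34  E=41  F=12  G=19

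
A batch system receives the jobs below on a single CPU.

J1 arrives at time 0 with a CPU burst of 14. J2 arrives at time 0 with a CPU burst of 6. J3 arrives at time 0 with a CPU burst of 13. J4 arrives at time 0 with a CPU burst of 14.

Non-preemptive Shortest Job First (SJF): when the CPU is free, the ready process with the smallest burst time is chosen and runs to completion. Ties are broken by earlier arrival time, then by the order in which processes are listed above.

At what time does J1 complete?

33

Schedule: | J2 0-6 | J3 6-19 | J1 19-33 | J4 33-47 |
Completion: J1=33  J2=6  J3=19  J4=47
Turnaround (C−A): J1=33  J2=6  J3=19  J4=47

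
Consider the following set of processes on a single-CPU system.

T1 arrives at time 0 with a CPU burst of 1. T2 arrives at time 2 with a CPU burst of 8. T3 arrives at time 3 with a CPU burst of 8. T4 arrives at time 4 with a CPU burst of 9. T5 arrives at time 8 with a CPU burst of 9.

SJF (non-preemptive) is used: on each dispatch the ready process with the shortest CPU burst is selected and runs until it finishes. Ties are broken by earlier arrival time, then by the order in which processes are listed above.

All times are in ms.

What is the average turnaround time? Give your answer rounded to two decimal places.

15.00

Schedule: | T1 0-1 | idle 1-2 | T2 2-10 | T3 10-18 | T4 18-27 | T5 27-36 |
Completion: T1=1  T2=10  T3=18  T4=27  T5=36
Turnaround times: T1=1, T2=8, T3=15, T4=23, T5=28
Average turnaround = (1+8+15+23+28) / 5 = 75/5 = 15.00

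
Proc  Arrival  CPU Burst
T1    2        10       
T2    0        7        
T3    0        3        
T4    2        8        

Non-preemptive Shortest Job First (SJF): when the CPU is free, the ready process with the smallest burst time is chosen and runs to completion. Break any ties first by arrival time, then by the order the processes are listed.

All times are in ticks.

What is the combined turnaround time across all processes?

Timeline: | T3 0-3 | T2 3-10 | T4 10-18 | T1 18-28 |
Completion: T1=28  T2=10  T3=3  T4=18
Turnaround (C−A): T1=26  T2=10  T3=3  T4=16
Turnaround = completion − arrival: T1=26, T2=10, T3=3, T4=16
Total turnaround = 26 + 10 + 3 + 16 = 55

55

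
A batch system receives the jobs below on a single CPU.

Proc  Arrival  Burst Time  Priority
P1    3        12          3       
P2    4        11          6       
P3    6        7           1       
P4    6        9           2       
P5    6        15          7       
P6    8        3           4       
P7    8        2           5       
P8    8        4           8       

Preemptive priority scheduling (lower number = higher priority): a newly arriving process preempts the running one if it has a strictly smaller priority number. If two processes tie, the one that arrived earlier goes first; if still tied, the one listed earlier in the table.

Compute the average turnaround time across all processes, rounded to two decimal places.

32.75

Gantt: | idle 0-3 | P1 3-6 | P3 6-13 | P4 13-22 | P1 22-31 | P6 31-34 | P7 34-36 | P2 36-47 | P5 47-62 | P8 62-66 |
Completion: P1=31  P2=47  P3=13  P4=22  P5=62  P6=34  P7=36  P8=66
Turnaround (C−A): P1=28  P2=43  P3=7  P4=16  P5=56  P6=26  P7=28  P8=58
Turnaround times: P1=28, P2=43, P3=7, P4=16, P5=56, P6=26, P7=28, P8=58
Average turnaround = (28+43+7+16+56+26+28+58) / 8 = 262/8 = 32.75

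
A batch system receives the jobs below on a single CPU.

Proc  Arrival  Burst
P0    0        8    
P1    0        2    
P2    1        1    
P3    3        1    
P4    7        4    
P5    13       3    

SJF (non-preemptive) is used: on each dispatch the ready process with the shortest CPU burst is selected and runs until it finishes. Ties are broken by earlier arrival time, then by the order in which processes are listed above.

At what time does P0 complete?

12

Timeline: | P1 0-2 | P2 2-3 | P3 3-4 | P0 4-12 | P4 12-16 | P5 16-19 |
Completion: P0=12  P1=2  P2=3  P3=4  P4=16  P5=19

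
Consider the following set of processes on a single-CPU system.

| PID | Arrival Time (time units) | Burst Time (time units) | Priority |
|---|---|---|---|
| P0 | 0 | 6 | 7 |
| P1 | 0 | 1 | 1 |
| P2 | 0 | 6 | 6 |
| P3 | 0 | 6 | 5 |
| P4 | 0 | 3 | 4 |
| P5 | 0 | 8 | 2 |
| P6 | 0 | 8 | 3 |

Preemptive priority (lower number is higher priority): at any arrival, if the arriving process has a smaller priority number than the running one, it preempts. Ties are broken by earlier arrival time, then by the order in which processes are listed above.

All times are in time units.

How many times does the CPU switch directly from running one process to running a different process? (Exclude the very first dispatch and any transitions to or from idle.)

6

Schedule: | P1 0-1 | P5 1-9 | P6 9-17 | P4 17-20 | P3 20-26 | P2 26-32 | P0 32-38 |
Completion: P0=38  P1=1  P2=32  P3=26  P4=20  P5=9  P6=17
Turnaround (C−A): P0=38  P1=1  P2=32  P3=26  P4=20  P5=9  P6=17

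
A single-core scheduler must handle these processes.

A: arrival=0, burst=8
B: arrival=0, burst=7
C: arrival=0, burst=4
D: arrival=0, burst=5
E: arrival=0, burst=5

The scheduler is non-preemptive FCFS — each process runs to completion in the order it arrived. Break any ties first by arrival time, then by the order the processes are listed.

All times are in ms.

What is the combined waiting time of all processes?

Timeline: | A 0-8 | B 8-15 | C 15-19 | D 19-24 | E 24-29 |
Completion: A=8  B=15  C=19  D=24  E=29
Waiting = turnaround − burst: A=0, B=8, C=15, D=19, E=24
Total waiting = 0 + 8 + 15 + 19 + 24 = 66

66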